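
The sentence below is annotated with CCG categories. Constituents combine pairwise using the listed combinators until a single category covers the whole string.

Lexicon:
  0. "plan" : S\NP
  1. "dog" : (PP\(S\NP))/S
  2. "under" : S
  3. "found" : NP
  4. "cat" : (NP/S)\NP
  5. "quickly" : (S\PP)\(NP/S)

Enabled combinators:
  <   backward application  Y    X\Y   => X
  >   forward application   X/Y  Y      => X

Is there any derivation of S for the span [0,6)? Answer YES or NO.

[0,6] S   <
  [0,3] PP   <
    [0,1] "plan" : S\NP
    [1,3] PP\(S\NP)   >
      [1,2] "dog" : (PP\(S\NP))/S
      [2,3] "under" : S
  [3,6] S\PP   <
    [3,5] NP/S   <
      [3,4] "found" : NP
      [4,5] "cat" : (NP/S)\NP
    [5,6] "quickly" : (S\PP)\(NP/S)

YES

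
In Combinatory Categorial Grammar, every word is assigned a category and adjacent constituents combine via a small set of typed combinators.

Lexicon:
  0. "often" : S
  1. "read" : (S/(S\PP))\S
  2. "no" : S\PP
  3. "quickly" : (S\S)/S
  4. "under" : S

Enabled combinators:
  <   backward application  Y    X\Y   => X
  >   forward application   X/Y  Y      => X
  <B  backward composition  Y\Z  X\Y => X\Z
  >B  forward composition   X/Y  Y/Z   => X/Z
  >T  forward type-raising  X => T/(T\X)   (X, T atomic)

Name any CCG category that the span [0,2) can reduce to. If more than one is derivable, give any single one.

[0,5] S   >
  [0,2] S/(S\PP)   <
    [0,1] "often" : S
    [1,2] "read" : (S/(S\PP))\S
  [2,5] S\PP   <B
    [2,3] "no" : S\PP
    [3,5] S\S   >
      [3,4] "quickly" : (S\S)/S
      [4,5] "under" : S

S/(S\PP)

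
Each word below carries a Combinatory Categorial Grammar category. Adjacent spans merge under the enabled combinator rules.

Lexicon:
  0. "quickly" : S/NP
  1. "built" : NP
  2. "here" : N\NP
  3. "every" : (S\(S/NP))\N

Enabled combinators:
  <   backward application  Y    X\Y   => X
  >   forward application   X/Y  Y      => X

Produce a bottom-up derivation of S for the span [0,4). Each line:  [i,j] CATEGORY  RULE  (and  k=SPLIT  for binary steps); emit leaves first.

[0,4] S   <
  [0,1] "quickly" : S/NP
  [1,4] S\(S/NP)   <
    [1,3] N   <
      [1,2] "built" : NP
      [2,3] "here" : N\NP
    [3,4] "every" : (S\(S/NP))\N

[0,1] S/NP  lex  "quickly"
[1,2] NP  lex  "built"
[2,3] N\NP  lex  "here"
[1,3] N  <  k=2
[3,4] (S\(S/NP))\N  lex  "every"
[1,4] S\(S/NP)  <  k=3
[0,4] S  <  k=1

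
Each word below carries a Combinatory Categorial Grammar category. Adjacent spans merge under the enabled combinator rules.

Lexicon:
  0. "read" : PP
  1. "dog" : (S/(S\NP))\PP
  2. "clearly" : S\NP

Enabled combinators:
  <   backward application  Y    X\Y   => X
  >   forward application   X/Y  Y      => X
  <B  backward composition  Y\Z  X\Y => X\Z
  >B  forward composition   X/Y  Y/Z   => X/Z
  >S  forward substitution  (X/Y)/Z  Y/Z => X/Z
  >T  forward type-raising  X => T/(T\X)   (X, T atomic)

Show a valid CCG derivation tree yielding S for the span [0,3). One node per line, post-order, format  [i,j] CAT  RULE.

[0,1] PP  lex  "read"
[1,2] (S/(S\NP))\PP  lex  "dog"
[0,2] S/(S\NP)  <  k=1
[2,3] S\NP  lex  "clearly"
[0,3] S  >  k=2

[0,3] S   >
  [0,2] S/(S\NP)   <
    [0,1] "read" : PP
    [1,2] "dog" : (S/(S\NP))\PP
  [2,3] "clearly" : S\NP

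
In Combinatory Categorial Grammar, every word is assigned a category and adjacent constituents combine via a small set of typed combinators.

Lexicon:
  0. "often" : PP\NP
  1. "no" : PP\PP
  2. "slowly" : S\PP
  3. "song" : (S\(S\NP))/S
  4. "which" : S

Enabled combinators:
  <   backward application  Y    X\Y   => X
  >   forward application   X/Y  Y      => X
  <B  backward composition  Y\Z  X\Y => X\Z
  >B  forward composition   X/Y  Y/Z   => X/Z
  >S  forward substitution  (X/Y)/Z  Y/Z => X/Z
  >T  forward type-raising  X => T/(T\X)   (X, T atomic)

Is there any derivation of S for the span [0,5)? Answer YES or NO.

YES

[0,5] S   <
  [0,3] S\NP   <B
    [0,1] "often" : PP\NP
    [1,3] S\PP   <B
      [1,2] "no" : PP\PP
      [2,3] "slowly" : S\PP
  [3,5] S\(S\NP)   >
    [3,4] "song" : (S\(S\NP))/S
    [4,5] "which" : S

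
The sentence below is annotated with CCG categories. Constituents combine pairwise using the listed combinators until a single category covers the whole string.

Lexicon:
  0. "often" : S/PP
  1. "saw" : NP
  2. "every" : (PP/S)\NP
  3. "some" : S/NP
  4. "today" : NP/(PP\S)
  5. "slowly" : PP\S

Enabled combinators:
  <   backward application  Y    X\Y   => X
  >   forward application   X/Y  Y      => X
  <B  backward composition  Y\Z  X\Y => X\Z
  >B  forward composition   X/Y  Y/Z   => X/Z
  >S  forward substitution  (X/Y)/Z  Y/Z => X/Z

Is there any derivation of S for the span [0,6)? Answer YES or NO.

[0,6] S   >
  [0,1] "often" : S/PP
  [1,6] PP   >
    [1,3] PP/S   <
      [1,2] "saw" : NP
      [2,3] "every" : (PP/S)\NP
    [3,6] S   >
      [3,4] "some" : S/NP
      [4,6] NP   >
        [4,5] "today" : NP/(PP\S)
        [5,6] "slowly" : PP\S

YES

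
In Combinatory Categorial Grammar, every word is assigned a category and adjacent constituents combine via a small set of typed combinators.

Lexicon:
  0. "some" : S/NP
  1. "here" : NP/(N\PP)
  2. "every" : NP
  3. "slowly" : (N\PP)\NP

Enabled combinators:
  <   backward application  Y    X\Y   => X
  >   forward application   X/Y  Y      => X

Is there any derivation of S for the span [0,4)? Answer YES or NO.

YES

[0,4] S   >
  [0,1] "some" : S/NP
  [1,4] NP   >
    [1,2] "here" : NP/(N\PP)
    [2,4] N\PP   <
      [2,3] "every" : NP
      [3,4] "slowly" : (N\PP)\NP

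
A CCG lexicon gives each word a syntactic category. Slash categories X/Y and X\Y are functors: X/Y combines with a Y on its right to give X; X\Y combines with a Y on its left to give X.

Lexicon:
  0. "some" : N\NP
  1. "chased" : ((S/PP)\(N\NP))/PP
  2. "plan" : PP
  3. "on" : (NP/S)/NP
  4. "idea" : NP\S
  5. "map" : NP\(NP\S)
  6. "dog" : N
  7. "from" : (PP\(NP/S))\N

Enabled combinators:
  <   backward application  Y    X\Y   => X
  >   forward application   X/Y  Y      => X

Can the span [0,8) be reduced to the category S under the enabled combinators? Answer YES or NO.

[0,8] S   >
  [0,3] S/PP   <
    [0,1] "some" : N\NP
    [1,3] (S/PP)\(N\NP)   >
      [1,2] "chased" : ((S/PP)\(N\NP))/PP
      [2,3] "plan" : PP
  [3,8] PP   <
    [3,6] NP/S   >
      [3,4] "on" : (NP/S)/NP
      [4,6] NP   <
        [4,5] "idea" : NP\S
        [5,6] "map" : NP\(NP\S)
    [6,8] PP\(NP/S)   <
      [6,7] "dog" : N
      [7,8] "from" : (PP\(NP/S))\N

YES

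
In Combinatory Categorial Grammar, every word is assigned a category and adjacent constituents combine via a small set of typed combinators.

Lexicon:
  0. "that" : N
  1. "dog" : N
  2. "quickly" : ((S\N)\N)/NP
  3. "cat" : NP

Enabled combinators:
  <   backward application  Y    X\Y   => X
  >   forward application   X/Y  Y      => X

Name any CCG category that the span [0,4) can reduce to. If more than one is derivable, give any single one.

[0,4] S   <
  [0,1] "that" : N
  [1,4] S\N   <
    [1,2] "dog" : N
    [2,4] (S\N)\N   >
      [2,3] "quickly" : ((S\N)\N)/NP
      [3,4] "cat" : NP

S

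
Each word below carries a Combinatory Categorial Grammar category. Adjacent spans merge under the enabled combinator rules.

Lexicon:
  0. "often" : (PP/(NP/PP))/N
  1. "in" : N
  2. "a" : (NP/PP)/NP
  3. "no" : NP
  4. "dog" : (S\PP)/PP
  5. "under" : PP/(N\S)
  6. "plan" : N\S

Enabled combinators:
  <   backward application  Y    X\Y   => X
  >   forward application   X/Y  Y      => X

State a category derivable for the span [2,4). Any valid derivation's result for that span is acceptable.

[0,7] S   <
  [0,4] PP   >
    [0,2] PP/(NP/PP)   >
      [0,1] "often" : (PP/(NP/PP))/N
      [1,2] "in" : N
    [2,4] NP/PP   >
      [2,3] "a" : (NP/PP)/NP
      [3,4] "no" : NP
  [4,7] S\PP   >
    [4,5] "dog" : (S\PP)/PP
    [5,7] PP   >
      [5,6] "under" : PP/(N\S)
      [6,7] "plan" : N\S

NP/PP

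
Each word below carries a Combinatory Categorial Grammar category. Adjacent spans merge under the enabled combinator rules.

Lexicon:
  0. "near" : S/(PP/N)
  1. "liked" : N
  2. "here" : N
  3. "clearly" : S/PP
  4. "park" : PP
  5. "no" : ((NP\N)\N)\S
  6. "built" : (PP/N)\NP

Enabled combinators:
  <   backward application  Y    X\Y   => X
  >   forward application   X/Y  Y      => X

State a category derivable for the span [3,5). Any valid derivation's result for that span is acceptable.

S

[0,7] S   >
  [0,1] "near" : S/(PP/N)
  [1,7] PP/N   <
    [1,6] NP   <
      [1,2] "liked" : N
      [2,6] NP\N   <
        [2,3] "here" : N
        [3,6] (NP\N)\N   <
          [3,5] S   >
            [3,4] "clearly" : S/PP
            [4,5] "park" : PP
          [5,6] "no" : ((NP\N)\N)\S
    [6,7] "built" : (PP/N)\NP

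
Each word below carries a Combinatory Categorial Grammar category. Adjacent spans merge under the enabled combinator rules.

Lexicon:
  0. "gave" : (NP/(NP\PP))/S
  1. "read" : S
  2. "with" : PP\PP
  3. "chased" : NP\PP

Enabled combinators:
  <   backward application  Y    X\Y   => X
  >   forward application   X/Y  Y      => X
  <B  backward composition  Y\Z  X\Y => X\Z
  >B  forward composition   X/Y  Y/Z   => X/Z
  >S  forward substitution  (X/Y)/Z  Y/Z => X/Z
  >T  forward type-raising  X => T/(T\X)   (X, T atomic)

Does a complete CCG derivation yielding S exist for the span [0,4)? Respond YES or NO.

(NP/(NP\PP))/S S PP\PP NP\PP
CKY chart[0,4] = {N/(N\NP), NP, NP/(NP\NP), PP/(PP\NP), S/(S\NP)}; S ∉ chart

NO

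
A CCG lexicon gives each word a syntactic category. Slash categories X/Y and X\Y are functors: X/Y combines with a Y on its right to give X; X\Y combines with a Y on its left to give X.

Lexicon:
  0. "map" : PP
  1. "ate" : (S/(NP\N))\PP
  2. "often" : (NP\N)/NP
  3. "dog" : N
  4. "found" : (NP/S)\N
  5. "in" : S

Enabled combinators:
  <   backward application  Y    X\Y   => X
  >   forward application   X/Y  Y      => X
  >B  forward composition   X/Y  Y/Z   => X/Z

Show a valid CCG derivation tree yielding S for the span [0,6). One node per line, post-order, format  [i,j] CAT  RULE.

[0,6] S   >
  [0,3] S/NP   >B
    [0,2] S/(NP\N)   <
      [0,1] "map" : PP
      [1,2] "ate" : (S/(NP\N))\PP
    [2,3] "often" : (NP\N)/NP
  [3,6] NP   >
    [3,5] NP/S   <
      [3,4] "dog" : N
      [4,5] "found" : (NP/S)\N
    [5,6] "in" : S

[0,1] PP  lex  "map"
[1,2] (S/(NP\N))\PP  lex  "ate"
[0,2] S/(NP\N)  <  k=1
[2,3] (NP\N)/NP  lex  "often"
[0,3] S/NP  >B  k=2
[3,4] N  lex  "dog"
[4,5] (NP/S)\N  lex  "found"
[3,5] NP/S  <  k=4
[5,6] S  lex  "in"
[3,6] NP  >  k=5
[0,6] S  >  k=3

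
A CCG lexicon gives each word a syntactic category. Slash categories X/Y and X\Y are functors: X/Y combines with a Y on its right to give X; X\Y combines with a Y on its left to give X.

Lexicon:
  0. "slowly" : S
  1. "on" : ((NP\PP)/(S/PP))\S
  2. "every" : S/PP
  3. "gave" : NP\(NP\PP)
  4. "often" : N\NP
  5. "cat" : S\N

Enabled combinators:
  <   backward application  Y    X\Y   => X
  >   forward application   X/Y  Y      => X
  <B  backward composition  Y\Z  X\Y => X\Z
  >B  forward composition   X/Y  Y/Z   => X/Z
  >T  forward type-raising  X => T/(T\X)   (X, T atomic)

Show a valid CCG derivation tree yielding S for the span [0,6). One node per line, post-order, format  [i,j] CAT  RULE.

[0,6] S   <
  [0,5] N   <
    [0,4] NP   <
      [0,3] NP\PP   >
        [0,2] (NP\PP)/(S/PP)   <
          [0,1] "slowly" : S
          [1,2] "on" : ((NP\PP)/(S/PP))\S
        [2,3] "every" : S/PP
      [3,4] "gave" : NP\(NP\PP)
    [4,5] "often" : N\NP
  [5,6] "cat" : S\N

[0,1] S  lex  "slowly"
[1,2] ((NP\PP)/(S/PP))\S  lex  "on"
[0,2] (NP\PP)/(S/PP)  <  k=1
[2,3] S/PP  lex  "every"
[0,3] NP\PP  >  k=2
[3,4] NP\(NP\PP)  lex  "gave"
[0,4] NP  <  k=3
[4,5] N\NP  lex  "often"
[0,5] N  <  k=4
[5,6] S\N  lex  "cat"
[0,6] S  <  k=5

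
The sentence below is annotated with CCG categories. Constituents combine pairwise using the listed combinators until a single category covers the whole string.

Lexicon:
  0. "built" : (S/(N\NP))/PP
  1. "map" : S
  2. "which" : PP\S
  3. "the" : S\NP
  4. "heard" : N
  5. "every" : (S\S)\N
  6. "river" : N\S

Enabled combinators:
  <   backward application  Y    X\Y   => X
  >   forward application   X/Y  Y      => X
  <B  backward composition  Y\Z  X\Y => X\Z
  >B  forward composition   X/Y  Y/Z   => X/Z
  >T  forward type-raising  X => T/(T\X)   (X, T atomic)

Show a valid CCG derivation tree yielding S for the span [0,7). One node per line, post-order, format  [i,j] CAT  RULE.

[0,7] S   >
  [0,3] S/(N\NP)   >
    [0,1] "built" : (S/(N\NP))/PP
    [1,3] PP   >
      [1,2] PP/(PP\S)   >T
        [1,2] "map" : S
      [2,3] "which" : PP\S
  [3,7] N\NP   <B
    [3,6] S\NP   <B
      [3,4] "the" : S\NP
      [4,6] S\S   <
        [4,5] "heard" : N
        [5,6] "every" : (S\S)\N
    [6,7] "river" : N\S

[0,1] (S/(N\NP))/PP  lex  "built"
[1,2] S  lex  "map"
[1,2] PP/(PP\S)  >T
[2,3] PP\S  lex  "which"
[1,3] PP  >  k=2
[0,3] S/(N\NP)  >  k=1
[3,4] S\NP  lex  "the"
[4,5] N  lex  "heard"
[5,6] (S\S)\N  lex  "every"
[4,6] S\S  <  k=5
[3,6] S\NP  <B  k=4
[6,7] N\S  lex  "river"
[3,7] N\NP  <B  k=6
[0,7] S  >  k=3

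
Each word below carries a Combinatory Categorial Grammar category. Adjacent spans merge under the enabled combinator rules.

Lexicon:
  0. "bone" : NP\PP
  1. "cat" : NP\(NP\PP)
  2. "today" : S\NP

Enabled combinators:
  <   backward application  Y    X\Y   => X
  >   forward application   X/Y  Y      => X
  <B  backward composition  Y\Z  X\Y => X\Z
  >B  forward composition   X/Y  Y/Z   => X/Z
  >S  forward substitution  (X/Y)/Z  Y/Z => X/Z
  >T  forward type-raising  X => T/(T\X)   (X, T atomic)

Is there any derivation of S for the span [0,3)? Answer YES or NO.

[0,3] S   <
  [0,2] NP   <
    [0,1] "bone" : NP\PP
    [1,2] "cat" : NP\(NP\PP)
  [2,3] "today" : S\NP

YES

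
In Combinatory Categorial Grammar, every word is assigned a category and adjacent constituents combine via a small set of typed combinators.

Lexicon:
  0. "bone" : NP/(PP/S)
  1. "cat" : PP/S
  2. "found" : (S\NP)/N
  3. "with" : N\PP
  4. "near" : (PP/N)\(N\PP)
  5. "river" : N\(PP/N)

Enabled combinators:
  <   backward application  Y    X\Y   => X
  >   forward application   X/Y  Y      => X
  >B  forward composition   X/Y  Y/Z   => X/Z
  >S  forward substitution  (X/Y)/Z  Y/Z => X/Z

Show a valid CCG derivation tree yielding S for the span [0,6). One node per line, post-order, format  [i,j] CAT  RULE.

[0,6] S   <
  [0,2] NP   >
    [0,1] "bone" : NP/(PP/S)
    [1,2] "cat" : PP/S
  [2,6] S\NP   >
    [2,3] "found" : (S\NP)/N
    [3,6] N   <
      [3,5] PP/N   <
        [3,4] "with" : N\PP
        [4,5] "near" : (PP/N)\(N\PP)
      [5,6] "river" : N\(PP/N)

[0,1] NP/(PP/S)  lex  "bone"
[1,2] PP/S  lex  "cat"
[0,2] NP  >  k=1
[2,3] (S\NP)/N  lex  "found"
[3,4] N\PP  lex  "with"
[4,5] (PP/N)\(N\PP)  lex  "near"
[3,5] PP/N  <  k=4
[5,6] N\(PP/N)  lex  "river"
[3,6] N  <  k=5
[2,6] S\NP  >  k=3
[0,6] S  <  k=2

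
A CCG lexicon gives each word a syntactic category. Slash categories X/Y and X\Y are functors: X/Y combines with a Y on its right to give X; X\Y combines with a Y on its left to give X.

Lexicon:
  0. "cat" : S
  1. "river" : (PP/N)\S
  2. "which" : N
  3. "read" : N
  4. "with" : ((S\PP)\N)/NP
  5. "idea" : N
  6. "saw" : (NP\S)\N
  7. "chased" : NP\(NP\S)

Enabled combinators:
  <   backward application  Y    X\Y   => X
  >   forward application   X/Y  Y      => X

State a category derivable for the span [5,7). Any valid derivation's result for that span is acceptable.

NP\S

[0,8] S   <
  [0,3] PP   >
    [0,2] PP/N   <
      [0,1] "cat" : S
      [1,2] "river" : (PP/N)\S
    [2,3] "which" : N
  [3,8] S\PP   <
    [3,4] "read" : N
    [4,8] (S\PP)\N   >
      [4,5] "with" : ((S\PP)\N)/NP
      [5,8] NP   <
        [5,7] NP\S   <
          [5,6] "idea" : N
          [6,7] "saw" : (NP\S)\N
        [7,8] "chased" : NP\(NP\S)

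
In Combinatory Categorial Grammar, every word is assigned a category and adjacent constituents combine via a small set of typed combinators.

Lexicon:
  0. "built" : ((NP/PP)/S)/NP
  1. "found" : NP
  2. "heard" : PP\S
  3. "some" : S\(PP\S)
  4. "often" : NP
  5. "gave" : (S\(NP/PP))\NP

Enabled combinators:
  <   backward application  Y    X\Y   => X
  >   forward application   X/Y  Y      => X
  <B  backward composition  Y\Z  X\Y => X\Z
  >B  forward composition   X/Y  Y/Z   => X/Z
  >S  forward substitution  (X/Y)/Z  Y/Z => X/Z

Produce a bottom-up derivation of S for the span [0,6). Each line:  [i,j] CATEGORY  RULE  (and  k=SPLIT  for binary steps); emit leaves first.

[0,6] S   <
  [0,4] NP/PP   >
    [0,2] (NP/PP)/S   >
      [0,1] "built" : ((NP/PP)/S)/NP
      [1,2] "found" : NP
    [2,4] S   <
      [2,3] "heard" : PP\S
      [3,4] "some" : S\(PP\S)
  [4,6] S\(NP/PP)   <
    [4,5] "often" : NP
    [5,6] "gave" : (S\(NP/PP))\NP

[0,1] ((NP/PP)/S)/NP  lex  "built"
[1,2] NP  lex  "found"
[0,2] (NP/PP)/S  >  k=1
[2,3] PP\S  lex  "heard"
[3,4] S\(PP\S)  lex  "some"
[2,4] S  <  k=3
[0,4] NP/PP  >  k=2
[4,5] NP  lex  "often"
[5,6] (S\(NP/PP))\NP  lex  "gave"
[4,6] S\(NP/PP)  <  k=5
[0,6] S  <  k=4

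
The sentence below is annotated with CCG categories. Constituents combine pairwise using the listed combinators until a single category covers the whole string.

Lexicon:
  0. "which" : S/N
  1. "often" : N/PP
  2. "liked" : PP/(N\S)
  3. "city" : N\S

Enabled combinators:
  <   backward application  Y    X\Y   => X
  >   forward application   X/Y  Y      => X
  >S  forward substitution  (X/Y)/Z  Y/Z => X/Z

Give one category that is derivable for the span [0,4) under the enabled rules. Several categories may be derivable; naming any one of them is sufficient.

S

[0,4] S   >
  [0,1] "which" : S/N
  [1,4] N   >
    [1,2] "often" : N/PP
    [2,4] PP   >
      [2,3] "liked" : PP/(N\S)
      [3,4] "city" : N\S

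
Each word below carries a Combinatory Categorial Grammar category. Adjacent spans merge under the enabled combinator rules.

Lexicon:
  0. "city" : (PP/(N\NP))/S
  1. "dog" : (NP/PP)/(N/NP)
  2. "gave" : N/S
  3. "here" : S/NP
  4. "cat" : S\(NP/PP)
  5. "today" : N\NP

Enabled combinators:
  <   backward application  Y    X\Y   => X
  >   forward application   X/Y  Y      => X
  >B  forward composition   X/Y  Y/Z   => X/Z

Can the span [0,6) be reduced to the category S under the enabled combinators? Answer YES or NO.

(PP/(N\NP))/S (NP/PP)/(N/NP) N/S S/NP S\(NP/PP) N\NP
CKY chart[0,6] = {PP}; S ∉ chart

NO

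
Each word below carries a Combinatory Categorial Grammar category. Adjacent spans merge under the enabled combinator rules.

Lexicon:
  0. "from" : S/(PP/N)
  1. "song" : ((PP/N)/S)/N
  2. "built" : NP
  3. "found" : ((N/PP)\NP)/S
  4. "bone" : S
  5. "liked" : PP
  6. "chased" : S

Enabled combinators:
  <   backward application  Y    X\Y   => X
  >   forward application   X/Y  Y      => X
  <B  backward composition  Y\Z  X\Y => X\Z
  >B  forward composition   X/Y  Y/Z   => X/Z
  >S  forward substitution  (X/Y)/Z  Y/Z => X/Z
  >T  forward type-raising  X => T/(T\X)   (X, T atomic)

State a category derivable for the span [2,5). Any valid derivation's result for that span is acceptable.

[0,7] S   >
  [0,1] "from" : S/(PP/N)
  [1,7] PP/N   >
    [1,6] (PP/N)/S   >
      [1,2] "song" : ((PP/N)/S)/N
      [2,6] N   >
        [2,5] N/PP   <
          [2,3] "built" : NP
          [3,5] (N/PP)\NP   >
            [3,4] "found" : ((N/PP)\NP)/S
            [4,5] "bone" : S
        [5,6] "liked" : PP
    [6,7] "chased" : S

N/PP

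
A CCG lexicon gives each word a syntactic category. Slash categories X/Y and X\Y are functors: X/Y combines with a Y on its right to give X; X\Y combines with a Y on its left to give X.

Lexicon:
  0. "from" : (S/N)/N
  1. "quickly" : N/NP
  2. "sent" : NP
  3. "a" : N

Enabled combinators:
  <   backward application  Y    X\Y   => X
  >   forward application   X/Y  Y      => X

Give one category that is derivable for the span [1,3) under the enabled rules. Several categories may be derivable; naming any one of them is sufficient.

N

[0,4] S   >
  [0,3] S/N   >
    [0,1] "from" : (S/N)/N
    [1,3] N   >
      [1,2] "quickly" : N/NP
      [2,3] "sent" : NP
  [3,4] "a" : N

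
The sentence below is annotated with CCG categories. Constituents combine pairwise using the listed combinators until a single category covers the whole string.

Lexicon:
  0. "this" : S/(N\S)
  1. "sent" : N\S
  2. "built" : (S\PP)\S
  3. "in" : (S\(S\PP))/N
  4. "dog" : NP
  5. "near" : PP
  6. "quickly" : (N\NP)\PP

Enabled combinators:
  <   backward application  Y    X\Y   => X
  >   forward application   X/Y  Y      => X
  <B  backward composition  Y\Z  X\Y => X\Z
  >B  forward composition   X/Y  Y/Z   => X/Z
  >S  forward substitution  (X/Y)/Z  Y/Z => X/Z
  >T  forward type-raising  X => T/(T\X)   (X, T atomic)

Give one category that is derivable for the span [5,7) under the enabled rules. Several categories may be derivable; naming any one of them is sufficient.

N\NP

[0,7] S   <
  [0,3] S\PP   <
    [0,2] S   >
      [0,1] "this" : S/(N\S)
      [1,2] "sent" : N\S
    [2,3] "built" : (S\PP)\S
  [3,7] S\(S\PP)   >
    [3,4] "in" : (S\(S\PP))/N
    [4,7] N   <
      [4,5] "dog" : NP
      [5,7] N\NP   <
        [5,6] "near" : PP
        [6,7] "quickly" : (N\NP)\PP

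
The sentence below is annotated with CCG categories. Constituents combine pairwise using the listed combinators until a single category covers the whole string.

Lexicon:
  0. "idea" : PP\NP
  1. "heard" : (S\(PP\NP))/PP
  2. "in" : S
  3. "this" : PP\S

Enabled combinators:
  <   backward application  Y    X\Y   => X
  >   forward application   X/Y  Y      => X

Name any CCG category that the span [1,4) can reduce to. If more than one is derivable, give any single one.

S\(PP\NP)

[0,4] S   <
  [0,1] "idea" : PP\NP
  [1,4] S\(PP\NP)   >
    [1,2] "heard" : (S\(PP\NP))/PP
    [2,4] PP   <
      [2,3] "in" : S
      [3,4] "this" : PP\S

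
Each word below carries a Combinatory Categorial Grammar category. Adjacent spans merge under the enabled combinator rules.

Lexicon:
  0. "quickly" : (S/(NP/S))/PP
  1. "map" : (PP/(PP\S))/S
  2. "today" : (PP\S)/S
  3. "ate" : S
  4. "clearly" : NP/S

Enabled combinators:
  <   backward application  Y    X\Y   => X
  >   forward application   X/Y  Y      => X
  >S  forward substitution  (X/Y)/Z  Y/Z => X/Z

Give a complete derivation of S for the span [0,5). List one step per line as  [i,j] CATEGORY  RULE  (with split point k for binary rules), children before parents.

[0,5] S   >
  [0,4] S/(NP/S)   >
    [0,1] "quickly" : (S/(NP/S))/PP
    [1,4] PP   >
      [1,3] PP/S   >S
        [1,2] "map" : (PP/(PP\S))/S
        [2,3] "today" : (PP\S)/S
      [3,4] "ate" : S
  [4,5] "clearly" : NP/S

[0,1] (S/(NP/S))/PP  lex  "quickly"
[1,2] (PP/(PP\S))/S  lex  "map"
[2,3] (PP\S)/S  lex  "today"
[1,3] PP/S  >S  k=2
[3,4] S  lex  "ate"
[1,4] PP  >  k=3
[0,4] S/(NP/S)  >  k=1
[4,5] NP/S  lex  "clearly"
[0,5] S  >  k=4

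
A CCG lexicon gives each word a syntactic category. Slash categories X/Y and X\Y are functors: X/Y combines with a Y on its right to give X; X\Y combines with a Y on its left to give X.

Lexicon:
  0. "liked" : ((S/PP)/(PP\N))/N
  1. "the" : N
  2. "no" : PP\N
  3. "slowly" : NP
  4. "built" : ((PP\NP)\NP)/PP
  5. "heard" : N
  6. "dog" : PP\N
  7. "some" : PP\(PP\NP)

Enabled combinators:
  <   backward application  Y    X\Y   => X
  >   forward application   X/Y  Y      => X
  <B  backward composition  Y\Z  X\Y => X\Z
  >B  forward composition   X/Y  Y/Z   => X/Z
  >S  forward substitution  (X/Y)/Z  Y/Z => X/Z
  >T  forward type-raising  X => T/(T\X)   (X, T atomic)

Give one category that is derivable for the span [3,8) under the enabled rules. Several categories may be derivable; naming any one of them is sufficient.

PP

[0,8] S   >
  [0,3] S/PP   >
    [0,2] (S/PP)/(PP\N)   >
      [0,1] "liked" : ((S/PP)/(PP\N))/N
      [1,2] "the" : N
    [2,3] "no" : PP\N
  [3,8] PP   <
    [3,7] PP\NP   <
      [3,4] "slowly" : NP
      [4,7] (PP\NP)\NP   >
        [4,5] "built" : ((PP\NP)\NP)/PP
        [5,7] PP   >
          [5,6] PP/(PP\N)   >T
            [5,6] "heard" : N
          [6,7] "dog" : PP\N
    [7,8] "some" : PP\(PP\NP)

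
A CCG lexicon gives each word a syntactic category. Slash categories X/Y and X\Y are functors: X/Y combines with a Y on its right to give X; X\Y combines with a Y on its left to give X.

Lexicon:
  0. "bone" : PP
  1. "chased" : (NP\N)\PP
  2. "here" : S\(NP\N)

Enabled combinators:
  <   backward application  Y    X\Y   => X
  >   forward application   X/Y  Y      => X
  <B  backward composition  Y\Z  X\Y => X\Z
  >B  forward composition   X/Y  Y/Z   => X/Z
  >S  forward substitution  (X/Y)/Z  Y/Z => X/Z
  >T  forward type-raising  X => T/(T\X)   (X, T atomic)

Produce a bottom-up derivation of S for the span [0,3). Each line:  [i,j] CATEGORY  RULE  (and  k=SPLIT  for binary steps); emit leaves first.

[0,1] PP  lex  "bone"
[1,2] (NP\N)\PP  lex  "chased"
[2,3] S\(NP\N)  lex  "here"
[1,3] S\PP  <B  k=2
[0,3] S  <  k=1

[0,3] S   <
  [0,1] "bone" : PP
  [1,3] S\PP   <B
    [1,2] "chased" : (NP\N)\PP
    [2,3] "here" : S\(NP\N)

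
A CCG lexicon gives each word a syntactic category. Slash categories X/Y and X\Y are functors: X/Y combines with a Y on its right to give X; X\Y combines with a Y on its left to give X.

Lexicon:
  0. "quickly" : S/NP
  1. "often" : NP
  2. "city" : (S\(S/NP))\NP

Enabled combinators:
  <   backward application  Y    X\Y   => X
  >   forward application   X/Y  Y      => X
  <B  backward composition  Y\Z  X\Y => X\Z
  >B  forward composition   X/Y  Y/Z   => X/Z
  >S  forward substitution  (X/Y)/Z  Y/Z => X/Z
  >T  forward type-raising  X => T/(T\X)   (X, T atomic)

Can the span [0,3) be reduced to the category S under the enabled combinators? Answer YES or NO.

[0,3] S   <
  [0,1] "quickly" : S/NP
  [1,3] S\(S/NP)   <
    [1,2] "often" : NP
    [2,3] "city" : (S\(S/NP))\NP

YES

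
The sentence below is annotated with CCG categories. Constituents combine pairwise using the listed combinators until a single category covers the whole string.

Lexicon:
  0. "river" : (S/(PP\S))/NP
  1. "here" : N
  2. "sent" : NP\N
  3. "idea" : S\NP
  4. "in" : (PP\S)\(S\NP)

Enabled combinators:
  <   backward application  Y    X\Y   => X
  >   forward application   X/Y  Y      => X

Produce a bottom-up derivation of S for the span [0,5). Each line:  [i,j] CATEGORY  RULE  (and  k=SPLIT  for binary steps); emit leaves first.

[0,1] (S/(PP\S))/NP  lex  "river"
[1,2] N  lex  "here"
[2,3] NP\N  lex  "sent"
[1,3] NP  <  k=2
[0,3] S/(PP\S)  >  k=1
[3,4] S\NP  lex  "idea"
[4,5] (PP\S)\(S\NP)  lex  "in"
[3,5] PP\S  <  k=4
[0,5] S  >  k=3

[0,5] S   >
  [0,3] S/(PP\S)   >
    [0,1] "river" : (S/(PP\S))/NP
    [1,3] NP   <
      [1,2] "here" : N
      [2,3] "sent" : NP\N
  [3,5] PP\S   <
    [3,4] "idea" : S\NP
    [4,5] "in" : (PP\S)\(S\NP)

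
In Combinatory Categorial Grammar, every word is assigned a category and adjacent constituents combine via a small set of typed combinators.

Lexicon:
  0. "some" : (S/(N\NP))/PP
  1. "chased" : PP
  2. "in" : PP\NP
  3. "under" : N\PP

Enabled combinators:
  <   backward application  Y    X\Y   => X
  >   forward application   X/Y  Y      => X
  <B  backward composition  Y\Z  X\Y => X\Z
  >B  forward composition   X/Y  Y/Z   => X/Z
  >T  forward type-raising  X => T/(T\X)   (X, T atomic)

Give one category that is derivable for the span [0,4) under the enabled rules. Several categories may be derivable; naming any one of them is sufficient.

S

[0,4] S   >
  [0,2] S/(N\NP)   >
    [0,1] "some" : (S/(N\NP))/PP
    [1,2] "chased" : PP
  [2,4] N\NP   <B
    [2,3] "in" : PP\NP
    [3,4] "under" : N\PP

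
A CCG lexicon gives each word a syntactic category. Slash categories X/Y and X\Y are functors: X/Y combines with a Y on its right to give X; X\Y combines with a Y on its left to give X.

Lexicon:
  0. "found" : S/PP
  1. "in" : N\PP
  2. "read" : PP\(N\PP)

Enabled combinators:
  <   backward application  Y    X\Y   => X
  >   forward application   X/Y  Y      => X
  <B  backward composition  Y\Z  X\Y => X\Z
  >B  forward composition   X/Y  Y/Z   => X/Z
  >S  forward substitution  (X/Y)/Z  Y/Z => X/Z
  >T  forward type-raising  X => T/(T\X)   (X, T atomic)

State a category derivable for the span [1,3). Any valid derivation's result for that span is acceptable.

PP

[0,3] S   >
  [0,1] "found" : S/PP
  [1,3] PP   <
    [1,2] "in" : N\PP
    [2,3] "read" : PP\(N\PP)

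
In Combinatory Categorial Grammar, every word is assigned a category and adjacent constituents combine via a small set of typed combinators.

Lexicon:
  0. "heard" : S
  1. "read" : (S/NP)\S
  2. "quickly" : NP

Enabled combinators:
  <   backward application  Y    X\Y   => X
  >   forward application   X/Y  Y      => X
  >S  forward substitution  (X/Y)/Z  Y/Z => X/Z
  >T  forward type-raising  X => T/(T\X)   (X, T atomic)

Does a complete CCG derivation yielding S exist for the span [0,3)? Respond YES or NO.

[0,3] S   >
  [0,2] S/NP   <
    [0,1] "heard" : S
    [1,2] "read" : (S/NP)\S
  [2,3] "quickly" : NP

YES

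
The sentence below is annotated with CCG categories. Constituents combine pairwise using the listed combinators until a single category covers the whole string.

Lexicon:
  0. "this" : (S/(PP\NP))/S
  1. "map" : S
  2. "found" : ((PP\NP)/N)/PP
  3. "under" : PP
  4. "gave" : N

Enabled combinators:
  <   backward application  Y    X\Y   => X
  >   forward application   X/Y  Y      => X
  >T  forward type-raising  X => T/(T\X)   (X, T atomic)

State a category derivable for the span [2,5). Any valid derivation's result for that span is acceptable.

PP\NP

[0,5] S   >
  [0,2] S/(PP\NP)   >
    [0,1] "this" : (S/(PP\NP))/S
    [1,2] "map" : S
  [2,5] PP\NP   >
    [2,4] (PP\NP)/N   >
      [2,3] "found" : ((PP\NP)/N)/PP
      [3,4] "under" : PP
    [4,5] "gave" : N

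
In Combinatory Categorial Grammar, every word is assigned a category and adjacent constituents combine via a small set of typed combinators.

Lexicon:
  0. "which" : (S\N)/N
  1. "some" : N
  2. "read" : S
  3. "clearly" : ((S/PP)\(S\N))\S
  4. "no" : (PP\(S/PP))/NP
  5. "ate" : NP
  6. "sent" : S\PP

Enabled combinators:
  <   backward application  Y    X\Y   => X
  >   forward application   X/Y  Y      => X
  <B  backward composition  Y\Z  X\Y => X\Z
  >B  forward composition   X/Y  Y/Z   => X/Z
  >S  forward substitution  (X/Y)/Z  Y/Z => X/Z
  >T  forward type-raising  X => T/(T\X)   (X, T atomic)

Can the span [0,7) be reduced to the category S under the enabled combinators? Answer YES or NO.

YES

[0,7] S   <
  [0,6] PP   <
    [0,4] S/PP   <
      [0,2] S\N   >
        [0,1] "which" : (S\N)/N
        [1,2] "some" : N
      [2,4] (S/PP)\(S\N)   <
        [2,3] "read" : S
        [3,4] "clearly" : ((S/PP)\(S\N))\S
    [4,6] PP\(S/PP)   >
      [4,5] "no" : (PP\(S/PP))/NP
      [5,6] "ate" : NP
  [6,7] "sent" : S\PP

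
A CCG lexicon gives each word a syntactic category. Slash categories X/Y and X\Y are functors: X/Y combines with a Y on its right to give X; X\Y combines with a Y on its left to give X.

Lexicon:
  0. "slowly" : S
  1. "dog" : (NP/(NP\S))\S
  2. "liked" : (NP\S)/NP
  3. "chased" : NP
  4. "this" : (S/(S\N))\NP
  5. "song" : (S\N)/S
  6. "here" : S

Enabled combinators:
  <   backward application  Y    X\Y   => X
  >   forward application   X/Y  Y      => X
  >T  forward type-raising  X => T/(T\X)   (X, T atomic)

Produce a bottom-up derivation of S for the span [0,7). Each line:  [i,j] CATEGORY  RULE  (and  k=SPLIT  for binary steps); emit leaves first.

[0,1] S  lex  "slowly"
[1,2] (NP/(NP\S))\S  lex  "dog"
[0,2] NP/(NP\S)  <  k=1
[2,3] (NP\S)/NP  lex  "liked"
[3,4] NP  lex  "chased"
[2,4] NP\S  >  k=3
[0,4] NP  >  k=2
[4,5] (S/(S\N))\NP  lex  "this"
[0,5] S/(S\N)  <  k=4
[5,6] (S\N)/S  lex  "song"
[6,7] S  lex  "here"
[5,7] S\N  >  k=6
[0,7] S  >  k=5

[0,7] S   >
  [0,5] S/(S\N)   <
    [0,4] NP   >
      [0,2] NP/(NP\S)   <
        [0,1] "slowly" : S
        [1,2] "dog" : (NP/(NP\S))\S
      [2,4] NP\S   >
        [2,3] "liked" : (NP\S)/NP
        [3,4] "chased" : NP
    [4,5] "this" : (S/(S\N))\NP
  [5,7] S\N   >
    [5,6] "song" : (S\N)/S
    [6,7] "here" : S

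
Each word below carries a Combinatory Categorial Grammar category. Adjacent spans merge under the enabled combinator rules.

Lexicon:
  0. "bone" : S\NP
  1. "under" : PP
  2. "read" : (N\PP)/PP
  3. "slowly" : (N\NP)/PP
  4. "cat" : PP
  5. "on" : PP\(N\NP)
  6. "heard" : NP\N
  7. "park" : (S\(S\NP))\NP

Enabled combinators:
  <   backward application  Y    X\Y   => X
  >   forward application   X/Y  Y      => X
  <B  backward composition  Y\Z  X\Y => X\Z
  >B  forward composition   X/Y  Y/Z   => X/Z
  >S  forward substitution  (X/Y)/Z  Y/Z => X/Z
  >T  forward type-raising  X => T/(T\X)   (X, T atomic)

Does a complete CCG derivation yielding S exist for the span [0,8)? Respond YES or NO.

[0,8] S   <
  [0,1] "bone" : S\NP
  [1,8] S\(S\NP)   <
    [1,7] NP   <
      [1,6] N   <
        [1,2] "under" : PP
        [2,6] N\PP   >
          [2,3] "read" : (N\PP)/PP
          [3,6] PP   <
            [3,5] N\NP   >
              [3,4] "slowly" : (N\NP)/PP
              [4,5] "cat" : PP
            [5,6] "on" : PP\(N\NP)
      [6,7] "heard" : NP\N
    [7,8] "park" : (S\(S\NP))\NP

YES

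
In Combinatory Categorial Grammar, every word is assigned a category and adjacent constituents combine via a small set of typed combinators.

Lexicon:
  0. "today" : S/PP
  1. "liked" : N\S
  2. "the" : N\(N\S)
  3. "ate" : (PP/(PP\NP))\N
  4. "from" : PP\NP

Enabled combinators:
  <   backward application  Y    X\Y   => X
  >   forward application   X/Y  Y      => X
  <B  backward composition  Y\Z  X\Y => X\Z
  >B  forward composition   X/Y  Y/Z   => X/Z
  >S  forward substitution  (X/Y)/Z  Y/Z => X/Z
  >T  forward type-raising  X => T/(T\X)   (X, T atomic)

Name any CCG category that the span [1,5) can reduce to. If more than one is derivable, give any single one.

[0,5] S   >
  [0,1] "today" : S/PP
  [1,5] PP   >
    [1,4] PP/(PP\NP)   <
      [1,3] N   <
        [1,2] "liked" : N\S
        [2,3] "the" : N\(N\S)
      [3,4] "ate" : (PP/(PP\NP))\N
    [4,5] "from" : PP\NP

PP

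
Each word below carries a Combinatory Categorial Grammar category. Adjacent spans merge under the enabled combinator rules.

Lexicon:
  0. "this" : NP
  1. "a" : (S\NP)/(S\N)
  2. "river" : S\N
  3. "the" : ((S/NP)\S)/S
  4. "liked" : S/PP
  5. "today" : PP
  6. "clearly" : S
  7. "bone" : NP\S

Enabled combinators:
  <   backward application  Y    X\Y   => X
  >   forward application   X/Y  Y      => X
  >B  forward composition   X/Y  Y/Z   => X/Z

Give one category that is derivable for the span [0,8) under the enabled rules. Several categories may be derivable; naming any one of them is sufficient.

S

[0,8] S   >
  [0,6] S/NP   <
    [0,3] S   <
      [0,1] "this" : NP
      [1,3] S\NP   >
        [1,2] "a" : (S\NP)/(S\N)
        [2,3] "river" : S\N
    [3,6] (S/NP)\S   >
      [3,4] "the" : ((S/NP)\S)/S
      [4,6] S   >
        [4,5] "liked" : S/PP
        [5,6] "today" : PP
  [6,8] NP   <
    [6,7] "clearly" : S
    [7,8] "bone" : NP\S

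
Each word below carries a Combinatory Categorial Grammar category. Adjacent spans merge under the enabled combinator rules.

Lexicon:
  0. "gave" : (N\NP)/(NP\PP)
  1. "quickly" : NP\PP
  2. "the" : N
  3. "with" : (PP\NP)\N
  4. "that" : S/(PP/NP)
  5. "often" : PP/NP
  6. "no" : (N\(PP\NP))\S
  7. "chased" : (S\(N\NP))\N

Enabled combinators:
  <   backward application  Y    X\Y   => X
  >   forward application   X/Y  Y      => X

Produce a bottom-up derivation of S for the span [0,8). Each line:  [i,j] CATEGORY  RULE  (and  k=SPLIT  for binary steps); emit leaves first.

[0,1] (N\NP)/(NP\PP)  lex  "gave"
[1,2] NP\PP  lex  "quickly"
[0,2] N\NP  >  k=1
[2,3] N  lex  "the"
[3,4] (PP\NP)\N  lex  "with"
[2,4] PP\NP  <  k=3
[4,5] S/(PP/NP)  lex  "that"
[5,6] PP/NP  lex  "often"
[4,6] S  >  k=5
[6,7] (N\(PP\NP))\S  lex  "no"
[4,7] N\(PP\NP)  <  k=6
[2,7] N  <  k=4
[7,8] (S\(N\NP))\N  lex  "chased"
[2,8] S\(N\NP)  <  k=7
[0,8] S  <  k=2

[0,8] S   <
  [0,2] N\NP   >
    [0,1] "gave" : (N\NP)/(NP\PP)
    [1,2] "quickly" : NP\PP
  [2,8] S\(N\NP)   <
    [2,7] N   <
      [2,4] PP\NP   <
        [2,3] "the" : N
        [3,4] "with" : (PP\NP)\N
      [4,7] N\(PP\NP)   <
        [4,6] S   >
          [4,5] "that" : S/(PP/NP)
          [5,6] "often" : PP/NP
        [6,7] "no" : (N\(PP\NP))\S
    [7,8] "chased" : (S\(N\NP))\N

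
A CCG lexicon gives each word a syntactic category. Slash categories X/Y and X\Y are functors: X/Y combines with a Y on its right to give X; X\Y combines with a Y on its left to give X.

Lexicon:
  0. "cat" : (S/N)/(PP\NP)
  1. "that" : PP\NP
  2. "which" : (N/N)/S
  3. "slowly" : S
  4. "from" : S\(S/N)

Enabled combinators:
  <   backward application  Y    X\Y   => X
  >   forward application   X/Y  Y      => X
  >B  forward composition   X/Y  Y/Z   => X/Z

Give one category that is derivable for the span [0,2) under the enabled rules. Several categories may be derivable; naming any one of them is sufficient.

[0,5] S   <
  [0,4] S/N   >B
    [0,2] S/N   >
      [0,1] "cat" : (S/N)/(PP\NP)
      [1,2] "that" : PP\NP
    [2,4] N/N   >
      [2,3] "which" : (N/N)/S
      [3,4] "slowly" : S
  [4,5] "from" : S\(S/N)

S/N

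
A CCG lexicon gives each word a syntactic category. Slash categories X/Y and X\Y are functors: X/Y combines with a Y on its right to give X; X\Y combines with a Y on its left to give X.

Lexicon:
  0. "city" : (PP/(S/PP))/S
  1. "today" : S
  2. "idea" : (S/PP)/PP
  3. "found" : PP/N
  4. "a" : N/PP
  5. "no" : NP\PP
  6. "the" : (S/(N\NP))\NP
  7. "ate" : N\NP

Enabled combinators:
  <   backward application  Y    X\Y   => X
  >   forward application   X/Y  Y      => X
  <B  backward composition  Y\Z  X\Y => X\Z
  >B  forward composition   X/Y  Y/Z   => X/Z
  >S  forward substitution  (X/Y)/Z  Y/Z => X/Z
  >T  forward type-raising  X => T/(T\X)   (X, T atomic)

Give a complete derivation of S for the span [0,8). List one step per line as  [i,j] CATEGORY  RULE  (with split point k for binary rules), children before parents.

[0,8] S   >
  [0,7] S/(N\NP)   <
    [0,6] NP   <
      [0,5] PP   >
        [0,2] PP/(S/PP)   >
          [0,1] "city" : (PP/(S/PP))/S
          [1,2] "today" : S
        [2,5] S/PP   >S
          [2,3] "idea" : (S/PP)/PP
          [3,5] PP/PP   >B
            [3,4] "found" : PP/N
            [4,5] "a" : N/PP
      [5,6] "no" : NP\PP
    [6,7] "the" : (S/(N\NP))\NP
  [7,8] "ate" : N\NP

[0,1] (PP/(S/PP))/S  lex  "city"
[1,2] S  lex  "today"
[0,2] PP/(S/PP)  >  k=1
[2,3] (S/PP)/PP  lex  "idea"
[3,4] PP/N  lex  "found"
[4,5] N/PP  lex  "a"
[3,5] PP/PP  >B  k=4
[2,5] S/PP  >S  k=3
[0,5] PP  >  k=2
[5,6] NP\PP  lex  "no"
[0,6] NP  <  k=5
[6,7] (S/(N\NP))\NP  lex  "the"
[0,7] S/(N\NP)  <  k=6
[7,8] N\NP  lex  "ate"
[0,8] S  >  k=7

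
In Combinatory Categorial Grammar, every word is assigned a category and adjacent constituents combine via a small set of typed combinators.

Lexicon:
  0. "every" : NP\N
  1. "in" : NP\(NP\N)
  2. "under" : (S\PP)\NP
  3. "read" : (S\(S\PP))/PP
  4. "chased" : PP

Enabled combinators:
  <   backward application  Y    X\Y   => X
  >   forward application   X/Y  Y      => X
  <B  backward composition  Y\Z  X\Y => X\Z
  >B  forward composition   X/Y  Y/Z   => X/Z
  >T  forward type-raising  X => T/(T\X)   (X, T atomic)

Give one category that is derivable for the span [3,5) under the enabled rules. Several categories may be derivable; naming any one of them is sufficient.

S\(S\PP)

[0,5] S   <
  [0,3] S\PP   <
    [0,2] NP   <
      [0,1] "every" : NP\N
      [1,2] "in" : NP\(NP\N)
    [2,3] "under" : (S\PP)\NP
  [3,5] S\(S\PP)   >
    [3,4] "read" : (S\(S\PP))/PP
    [4,5] "chased" : PP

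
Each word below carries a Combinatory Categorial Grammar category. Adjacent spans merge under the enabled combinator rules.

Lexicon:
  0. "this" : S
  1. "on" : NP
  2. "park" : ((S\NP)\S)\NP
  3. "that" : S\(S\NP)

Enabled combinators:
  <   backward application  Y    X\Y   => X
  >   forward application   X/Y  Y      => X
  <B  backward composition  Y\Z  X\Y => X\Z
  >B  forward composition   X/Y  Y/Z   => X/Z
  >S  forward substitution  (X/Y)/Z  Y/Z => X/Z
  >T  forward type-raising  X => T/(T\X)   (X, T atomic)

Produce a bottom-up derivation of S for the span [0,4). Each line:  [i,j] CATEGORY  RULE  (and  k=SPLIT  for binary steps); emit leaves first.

[0,1] S  lex  "this"
[1,2] NP  lex  "on"
[2,3] ((S\NP)\S)\NP  lex  "park"
[1,3] (S\NP)\S  <  k=2
[0,3] S\NP  <  k=1
[3,4] S\(S\NP)  lex  "that"
[0,4] S  <  k=3

[0,4] S   <
  [0,3] S\NP   <
    [0,1] "this" : S
    [1,3] (S\NP)\S   <
      [1,2] "on" : NP
      [2,3] "park" : ((S\NP)\S)\NP
  [3,4] "that" : S\(S\NP)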